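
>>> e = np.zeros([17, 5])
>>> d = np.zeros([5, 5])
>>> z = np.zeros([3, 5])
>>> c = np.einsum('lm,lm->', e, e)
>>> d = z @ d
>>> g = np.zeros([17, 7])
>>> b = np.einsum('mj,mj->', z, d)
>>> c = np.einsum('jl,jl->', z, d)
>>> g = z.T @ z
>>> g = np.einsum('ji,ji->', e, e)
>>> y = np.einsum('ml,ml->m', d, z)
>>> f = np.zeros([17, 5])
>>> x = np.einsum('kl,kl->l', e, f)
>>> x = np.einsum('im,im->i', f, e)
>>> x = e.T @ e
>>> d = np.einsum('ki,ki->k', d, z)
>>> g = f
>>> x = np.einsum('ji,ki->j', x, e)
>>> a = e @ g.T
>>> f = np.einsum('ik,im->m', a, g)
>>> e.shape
(17, 5)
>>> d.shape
(3,)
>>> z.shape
(3, 5)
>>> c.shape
()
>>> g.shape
(17, 5)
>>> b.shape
()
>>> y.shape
(3,)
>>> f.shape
(5,)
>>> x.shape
(5,)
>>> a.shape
(17, 17)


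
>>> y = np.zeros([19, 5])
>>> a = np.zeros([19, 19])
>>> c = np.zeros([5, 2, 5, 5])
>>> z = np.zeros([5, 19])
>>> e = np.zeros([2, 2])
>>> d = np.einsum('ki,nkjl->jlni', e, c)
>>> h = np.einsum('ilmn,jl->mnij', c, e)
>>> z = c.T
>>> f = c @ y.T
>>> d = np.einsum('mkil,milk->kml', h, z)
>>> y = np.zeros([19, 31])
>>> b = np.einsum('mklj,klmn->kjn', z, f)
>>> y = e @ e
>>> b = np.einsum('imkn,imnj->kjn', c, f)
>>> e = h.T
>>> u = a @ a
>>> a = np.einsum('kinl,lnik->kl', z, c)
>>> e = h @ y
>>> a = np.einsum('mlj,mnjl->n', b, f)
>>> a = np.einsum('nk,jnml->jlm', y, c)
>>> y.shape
(2, 2)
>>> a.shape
(5, 5, 5)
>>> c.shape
(5, 2, 5, 5)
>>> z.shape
(5, 5, 2, 5)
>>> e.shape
(5, 5, 5, 2)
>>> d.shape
(5, 5, 2)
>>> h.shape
(5, 5, 5, 2)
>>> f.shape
(5, 2, 5, 19)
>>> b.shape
(5, 19, 5)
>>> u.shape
(19, 19)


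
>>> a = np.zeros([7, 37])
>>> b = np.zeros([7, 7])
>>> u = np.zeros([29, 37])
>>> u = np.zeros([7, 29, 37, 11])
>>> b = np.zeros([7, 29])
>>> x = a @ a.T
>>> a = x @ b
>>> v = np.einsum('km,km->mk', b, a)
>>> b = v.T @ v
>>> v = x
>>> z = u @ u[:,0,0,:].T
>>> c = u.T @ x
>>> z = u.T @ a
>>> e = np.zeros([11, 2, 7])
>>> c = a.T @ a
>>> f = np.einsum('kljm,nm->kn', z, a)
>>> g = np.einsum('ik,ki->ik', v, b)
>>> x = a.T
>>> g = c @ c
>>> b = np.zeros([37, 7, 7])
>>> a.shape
(7, 29)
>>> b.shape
(37, 7, 7)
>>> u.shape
(7, 29, 37, 11)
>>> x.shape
(29, 7)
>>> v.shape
(7, 7)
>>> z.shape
(11, 37, 29, 29)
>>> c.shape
(29, 29)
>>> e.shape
(11, 2, 7)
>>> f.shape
(11, 7)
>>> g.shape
(29, 29)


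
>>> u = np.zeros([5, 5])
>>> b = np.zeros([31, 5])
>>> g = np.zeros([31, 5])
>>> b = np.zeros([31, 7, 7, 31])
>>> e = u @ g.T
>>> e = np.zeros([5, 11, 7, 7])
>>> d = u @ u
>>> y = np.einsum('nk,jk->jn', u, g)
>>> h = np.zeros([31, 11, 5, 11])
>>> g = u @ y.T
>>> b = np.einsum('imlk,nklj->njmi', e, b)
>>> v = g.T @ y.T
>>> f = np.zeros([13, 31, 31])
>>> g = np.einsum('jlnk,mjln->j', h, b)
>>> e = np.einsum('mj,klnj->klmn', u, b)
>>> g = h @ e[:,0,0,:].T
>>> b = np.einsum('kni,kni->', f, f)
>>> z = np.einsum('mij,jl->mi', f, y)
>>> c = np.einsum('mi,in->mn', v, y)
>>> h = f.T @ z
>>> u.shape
(5, 5)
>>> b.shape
()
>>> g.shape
(31, 11, 5, 31)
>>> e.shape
(31, 31, 5, 11)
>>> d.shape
(5, 5)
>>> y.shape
(31, 5)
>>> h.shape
(31, 31, 31)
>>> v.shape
(31, 31)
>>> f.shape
(13, 31, 31)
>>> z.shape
(13, 31)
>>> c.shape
(31, 5)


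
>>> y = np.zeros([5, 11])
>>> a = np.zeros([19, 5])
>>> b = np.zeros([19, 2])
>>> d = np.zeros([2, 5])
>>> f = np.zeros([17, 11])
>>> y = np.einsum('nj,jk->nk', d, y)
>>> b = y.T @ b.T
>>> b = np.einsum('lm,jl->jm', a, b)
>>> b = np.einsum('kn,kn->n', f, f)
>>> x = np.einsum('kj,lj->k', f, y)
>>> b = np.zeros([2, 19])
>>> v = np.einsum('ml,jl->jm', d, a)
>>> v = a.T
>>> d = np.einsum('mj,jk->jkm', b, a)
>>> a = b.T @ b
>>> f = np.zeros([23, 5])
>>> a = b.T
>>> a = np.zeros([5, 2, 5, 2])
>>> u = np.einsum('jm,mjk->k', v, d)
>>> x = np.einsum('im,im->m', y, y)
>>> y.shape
(2, 11)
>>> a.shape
(5, 2, 5, 2)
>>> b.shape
(2, 19)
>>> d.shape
(19, 5, 2)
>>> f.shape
(23, 5)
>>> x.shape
(11,)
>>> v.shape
(5, 19)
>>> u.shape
(2,)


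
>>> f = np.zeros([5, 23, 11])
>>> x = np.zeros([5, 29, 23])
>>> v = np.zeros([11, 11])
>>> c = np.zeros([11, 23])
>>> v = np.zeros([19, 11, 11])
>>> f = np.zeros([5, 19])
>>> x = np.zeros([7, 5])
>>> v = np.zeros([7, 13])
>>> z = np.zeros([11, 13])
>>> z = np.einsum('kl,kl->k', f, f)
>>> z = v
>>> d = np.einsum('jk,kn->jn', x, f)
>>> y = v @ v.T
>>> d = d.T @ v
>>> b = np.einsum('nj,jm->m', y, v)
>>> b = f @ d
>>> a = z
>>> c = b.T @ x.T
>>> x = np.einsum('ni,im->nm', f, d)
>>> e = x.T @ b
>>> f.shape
(5, 19)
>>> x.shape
(5, 13)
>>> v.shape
(7, 13)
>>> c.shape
(13, 7)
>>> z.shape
(7, 13)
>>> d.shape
(19, 13)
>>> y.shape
(7, 7)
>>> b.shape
(5, 13)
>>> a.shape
(7, 13)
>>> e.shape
(13, 13)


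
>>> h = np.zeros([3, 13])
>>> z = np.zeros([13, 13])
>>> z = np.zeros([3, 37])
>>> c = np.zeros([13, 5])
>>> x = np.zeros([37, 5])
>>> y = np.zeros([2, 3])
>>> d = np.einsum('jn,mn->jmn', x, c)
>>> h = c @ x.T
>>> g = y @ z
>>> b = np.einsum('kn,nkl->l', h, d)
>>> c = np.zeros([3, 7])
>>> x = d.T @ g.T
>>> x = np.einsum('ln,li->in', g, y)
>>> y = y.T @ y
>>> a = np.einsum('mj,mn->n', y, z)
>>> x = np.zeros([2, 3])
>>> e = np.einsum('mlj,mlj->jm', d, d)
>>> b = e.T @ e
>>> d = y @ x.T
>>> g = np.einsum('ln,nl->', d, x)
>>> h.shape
(13, 37)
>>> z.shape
(3, 37)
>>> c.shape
(3, 7)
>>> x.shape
(2, 3)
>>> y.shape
(3, 3)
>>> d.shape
(3, 2)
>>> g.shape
()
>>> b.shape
(37, 37)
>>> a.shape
(37,)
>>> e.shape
(5, 37)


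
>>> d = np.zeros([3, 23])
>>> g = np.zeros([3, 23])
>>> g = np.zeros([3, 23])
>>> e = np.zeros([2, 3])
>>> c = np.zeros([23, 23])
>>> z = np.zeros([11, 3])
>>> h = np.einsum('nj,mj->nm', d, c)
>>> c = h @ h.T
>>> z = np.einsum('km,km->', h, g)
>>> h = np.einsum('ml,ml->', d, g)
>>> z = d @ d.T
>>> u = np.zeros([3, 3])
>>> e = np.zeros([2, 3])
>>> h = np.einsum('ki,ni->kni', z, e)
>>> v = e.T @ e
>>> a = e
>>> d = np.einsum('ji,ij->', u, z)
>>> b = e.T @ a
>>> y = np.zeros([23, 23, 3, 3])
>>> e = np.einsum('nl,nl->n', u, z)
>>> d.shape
()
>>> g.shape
(3, 23)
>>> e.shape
(3,)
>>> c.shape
(3, 3)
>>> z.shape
(3, 3)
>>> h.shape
(3, 2, 3)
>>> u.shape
(3, 3)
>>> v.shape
(3, 3)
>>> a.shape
(2, 3)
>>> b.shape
(3, 3)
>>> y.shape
(23, 23, 3, 3)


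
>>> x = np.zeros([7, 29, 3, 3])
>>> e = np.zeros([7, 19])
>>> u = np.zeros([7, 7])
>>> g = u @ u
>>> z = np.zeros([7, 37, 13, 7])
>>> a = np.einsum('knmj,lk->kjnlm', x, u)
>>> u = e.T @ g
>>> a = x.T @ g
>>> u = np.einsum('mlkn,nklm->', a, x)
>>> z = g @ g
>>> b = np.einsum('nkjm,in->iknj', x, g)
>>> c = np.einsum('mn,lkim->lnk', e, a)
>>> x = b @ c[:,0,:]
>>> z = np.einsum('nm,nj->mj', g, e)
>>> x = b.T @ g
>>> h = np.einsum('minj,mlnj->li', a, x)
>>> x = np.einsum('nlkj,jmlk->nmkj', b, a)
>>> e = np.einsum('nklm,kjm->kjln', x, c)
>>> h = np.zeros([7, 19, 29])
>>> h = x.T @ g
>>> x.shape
(7, 3, 7, 3)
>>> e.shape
(3, 19, 7, 7)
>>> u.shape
()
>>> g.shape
(7, 7)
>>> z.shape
(7, 19)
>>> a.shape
(3, 3, 29, 7)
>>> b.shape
(7, 29, 7, 3)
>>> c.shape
(3, 19, 3)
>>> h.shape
(3, 7, 3, 7)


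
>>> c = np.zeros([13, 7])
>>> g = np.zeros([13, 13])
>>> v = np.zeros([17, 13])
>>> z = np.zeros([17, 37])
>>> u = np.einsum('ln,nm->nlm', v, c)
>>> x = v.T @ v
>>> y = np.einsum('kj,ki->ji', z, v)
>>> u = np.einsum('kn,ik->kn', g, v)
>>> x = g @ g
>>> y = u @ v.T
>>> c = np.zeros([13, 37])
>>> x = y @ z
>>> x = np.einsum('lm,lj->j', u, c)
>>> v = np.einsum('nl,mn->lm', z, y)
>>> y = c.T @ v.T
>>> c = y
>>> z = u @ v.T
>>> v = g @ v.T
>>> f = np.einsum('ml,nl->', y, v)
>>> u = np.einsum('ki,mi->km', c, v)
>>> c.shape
(37, 37)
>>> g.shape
(13, 13)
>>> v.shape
(13, 37)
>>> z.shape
(13, 37)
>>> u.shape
(37, 13)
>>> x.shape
(37,)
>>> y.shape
(37, 37)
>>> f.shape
()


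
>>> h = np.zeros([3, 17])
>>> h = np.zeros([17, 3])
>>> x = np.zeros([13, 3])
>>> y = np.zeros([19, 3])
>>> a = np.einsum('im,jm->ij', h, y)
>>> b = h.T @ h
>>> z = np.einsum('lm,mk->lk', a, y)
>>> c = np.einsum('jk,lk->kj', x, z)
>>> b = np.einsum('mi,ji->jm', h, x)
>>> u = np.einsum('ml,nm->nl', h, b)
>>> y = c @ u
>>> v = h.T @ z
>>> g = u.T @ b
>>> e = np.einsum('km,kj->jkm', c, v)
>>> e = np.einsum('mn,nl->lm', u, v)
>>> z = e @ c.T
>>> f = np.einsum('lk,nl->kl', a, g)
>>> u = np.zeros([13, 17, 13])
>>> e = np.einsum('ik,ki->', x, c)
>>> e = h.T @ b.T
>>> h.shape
(17, 3)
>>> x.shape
(13, 3)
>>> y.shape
(3, 3)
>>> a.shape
(17, 19)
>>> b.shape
(13, 17)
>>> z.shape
(3, 3)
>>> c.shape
(3, 13)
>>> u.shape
(13, 17, 13)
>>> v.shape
(3, 3)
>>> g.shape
(3, 17)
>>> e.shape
(3, 13)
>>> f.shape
(19, 17)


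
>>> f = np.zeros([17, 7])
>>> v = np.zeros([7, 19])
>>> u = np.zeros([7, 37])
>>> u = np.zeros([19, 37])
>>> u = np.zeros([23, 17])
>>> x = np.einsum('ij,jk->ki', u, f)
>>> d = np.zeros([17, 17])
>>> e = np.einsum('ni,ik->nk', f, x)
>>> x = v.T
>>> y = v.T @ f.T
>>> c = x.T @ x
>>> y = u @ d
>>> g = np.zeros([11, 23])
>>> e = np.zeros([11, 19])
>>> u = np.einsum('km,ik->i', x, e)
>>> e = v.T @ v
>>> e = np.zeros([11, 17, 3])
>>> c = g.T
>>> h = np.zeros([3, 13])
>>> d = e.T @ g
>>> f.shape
(17, 7)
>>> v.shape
(7, 19)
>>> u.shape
(11,)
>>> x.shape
(19, 7)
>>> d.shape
(3, 17, 23)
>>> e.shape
(11, 17, 3)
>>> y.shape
(23, 17)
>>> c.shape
(23, 11)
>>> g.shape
(11, 23)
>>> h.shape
(3, 13)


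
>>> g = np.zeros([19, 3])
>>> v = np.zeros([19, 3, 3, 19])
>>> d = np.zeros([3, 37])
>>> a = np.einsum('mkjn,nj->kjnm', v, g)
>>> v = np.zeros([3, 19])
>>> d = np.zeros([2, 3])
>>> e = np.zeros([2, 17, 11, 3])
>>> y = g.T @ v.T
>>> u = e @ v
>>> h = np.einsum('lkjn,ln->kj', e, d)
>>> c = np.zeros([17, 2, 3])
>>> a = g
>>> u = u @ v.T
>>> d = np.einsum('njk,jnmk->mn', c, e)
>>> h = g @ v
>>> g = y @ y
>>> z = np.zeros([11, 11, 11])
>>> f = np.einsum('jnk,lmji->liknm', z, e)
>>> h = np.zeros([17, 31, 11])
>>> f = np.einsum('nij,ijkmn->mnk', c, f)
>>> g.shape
(3, 3)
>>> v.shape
(3, 19)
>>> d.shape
(11, 17)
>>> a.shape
(19, 3)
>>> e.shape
(2, 17, 11, 3)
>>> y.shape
(3, 3)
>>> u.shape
(2, 17, 11, 3)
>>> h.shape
(17, 31, 11)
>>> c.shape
(17, 2, 3)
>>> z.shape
(11, 11, 11)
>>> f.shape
(11, 17, 11)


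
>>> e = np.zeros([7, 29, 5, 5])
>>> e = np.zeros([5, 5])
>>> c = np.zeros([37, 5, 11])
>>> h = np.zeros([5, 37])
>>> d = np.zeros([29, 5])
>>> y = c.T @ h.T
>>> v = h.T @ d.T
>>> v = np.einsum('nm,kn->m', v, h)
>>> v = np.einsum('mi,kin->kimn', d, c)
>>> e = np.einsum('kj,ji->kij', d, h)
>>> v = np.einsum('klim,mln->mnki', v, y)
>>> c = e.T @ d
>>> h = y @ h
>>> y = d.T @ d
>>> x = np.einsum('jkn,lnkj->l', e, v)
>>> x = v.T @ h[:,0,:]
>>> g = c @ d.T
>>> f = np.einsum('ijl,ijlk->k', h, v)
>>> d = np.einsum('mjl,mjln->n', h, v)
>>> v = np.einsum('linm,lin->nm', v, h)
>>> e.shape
(29, 37, 5)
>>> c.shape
(5, 37, 5)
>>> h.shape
(11, 5, 37)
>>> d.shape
(29,)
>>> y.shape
(5, 5)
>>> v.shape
(37, 29)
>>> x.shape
(29, 37, 5, 37)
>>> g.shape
(5, 37, 29)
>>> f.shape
(29,)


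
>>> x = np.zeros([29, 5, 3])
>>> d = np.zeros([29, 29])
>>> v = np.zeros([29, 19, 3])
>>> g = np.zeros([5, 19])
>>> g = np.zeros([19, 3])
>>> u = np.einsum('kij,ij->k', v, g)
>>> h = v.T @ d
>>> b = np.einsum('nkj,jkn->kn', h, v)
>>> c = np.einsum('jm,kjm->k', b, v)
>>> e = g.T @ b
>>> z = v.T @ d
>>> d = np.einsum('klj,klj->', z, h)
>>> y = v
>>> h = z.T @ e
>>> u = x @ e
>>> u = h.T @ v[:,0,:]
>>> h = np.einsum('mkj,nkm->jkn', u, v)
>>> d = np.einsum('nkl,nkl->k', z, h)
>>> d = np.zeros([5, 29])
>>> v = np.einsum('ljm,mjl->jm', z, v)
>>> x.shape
(29, 5, 3)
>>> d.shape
(5, 29)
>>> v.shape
(19, 29)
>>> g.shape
(19, 3)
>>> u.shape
(3, 19, 3)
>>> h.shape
(3, 19, 29)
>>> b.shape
(19, 3)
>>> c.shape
(29,)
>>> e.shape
(3, 3)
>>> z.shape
(3, 19, 29)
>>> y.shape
(29, 19, 3)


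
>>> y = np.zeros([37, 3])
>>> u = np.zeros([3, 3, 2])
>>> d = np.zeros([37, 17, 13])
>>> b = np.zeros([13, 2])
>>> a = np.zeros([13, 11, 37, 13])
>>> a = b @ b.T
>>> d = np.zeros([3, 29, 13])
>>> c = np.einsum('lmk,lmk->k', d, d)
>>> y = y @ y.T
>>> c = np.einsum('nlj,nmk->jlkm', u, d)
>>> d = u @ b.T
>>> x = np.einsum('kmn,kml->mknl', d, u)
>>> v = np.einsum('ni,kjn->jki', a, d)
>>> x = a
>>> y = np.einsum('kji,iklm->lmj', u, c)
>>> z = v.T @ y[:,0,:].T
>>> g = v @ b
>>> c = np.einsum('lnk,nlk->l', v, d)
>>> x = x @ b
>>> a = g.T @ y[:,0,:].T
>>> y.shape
(13, 29, 3)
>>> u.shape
(3, 3, 2)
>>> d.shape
(3, 3, 13)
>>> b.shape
(13, 2)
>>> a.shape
(2, 3, 13)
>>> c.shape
(3,)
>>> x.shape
(13, 2)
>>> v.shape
(3, 3, 13)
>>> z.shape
(13, 3, 13)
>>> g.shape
(3, 3, 2)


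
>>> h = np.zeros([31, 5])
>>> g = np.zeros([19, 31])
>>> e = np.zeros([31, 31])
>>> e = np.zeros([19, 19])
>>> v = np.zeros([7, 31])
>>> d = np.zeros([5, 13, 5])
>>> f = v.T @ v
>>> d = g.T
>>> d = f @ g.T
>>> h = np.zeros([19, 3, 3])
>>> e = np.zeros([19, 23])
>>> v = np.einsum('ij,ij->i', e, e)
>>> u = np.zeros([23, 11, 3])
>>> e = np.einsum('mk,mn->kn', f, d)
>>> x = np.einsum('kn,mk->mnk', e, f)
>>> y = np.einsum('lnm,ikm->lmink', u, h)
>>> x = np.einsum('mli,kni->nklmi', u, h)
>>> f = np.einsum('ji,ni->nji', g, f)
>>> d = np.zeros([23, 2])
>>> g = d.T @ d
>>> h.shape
(19, 3, 3)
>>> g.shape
(2, 2)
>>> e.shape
(31, 19)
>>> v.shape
(19,)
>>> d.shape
(23, 2)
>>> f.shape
(31, 19, 31)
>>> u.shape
(23, 11, 3)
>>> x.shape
(3, 19, 11, 23, 3)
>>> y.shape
(23, 3, 19, 11, 3)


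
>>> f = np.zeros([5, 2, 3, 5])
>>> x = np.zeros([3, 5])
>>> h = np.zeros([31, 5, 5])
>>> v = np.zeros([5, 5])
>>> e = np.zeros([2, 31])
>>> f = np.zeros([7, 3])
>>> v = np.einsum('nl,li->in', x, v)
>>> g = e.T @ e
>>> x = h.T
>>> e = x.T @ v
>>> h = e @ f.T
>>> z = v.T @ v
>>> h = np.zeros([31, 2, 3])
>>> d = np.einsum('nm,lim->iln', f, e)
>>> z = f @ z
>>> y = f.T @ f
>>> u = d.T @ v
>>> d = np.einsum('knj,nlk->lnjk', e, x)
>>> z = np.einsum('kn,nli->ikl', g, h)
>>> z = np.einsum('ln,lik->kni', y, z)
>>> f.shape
(7, 3)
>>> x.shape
(5, 5, 31)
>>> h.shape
(31, 2, 3)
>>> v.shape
(5, 3)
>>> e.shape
(31, 5, 3)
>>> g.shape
(31, 31)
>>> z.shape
(2, 3, 31)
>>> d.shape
(5, 5, 3, 31)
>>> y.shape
(3, 3)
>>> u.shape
(7, 31, 3)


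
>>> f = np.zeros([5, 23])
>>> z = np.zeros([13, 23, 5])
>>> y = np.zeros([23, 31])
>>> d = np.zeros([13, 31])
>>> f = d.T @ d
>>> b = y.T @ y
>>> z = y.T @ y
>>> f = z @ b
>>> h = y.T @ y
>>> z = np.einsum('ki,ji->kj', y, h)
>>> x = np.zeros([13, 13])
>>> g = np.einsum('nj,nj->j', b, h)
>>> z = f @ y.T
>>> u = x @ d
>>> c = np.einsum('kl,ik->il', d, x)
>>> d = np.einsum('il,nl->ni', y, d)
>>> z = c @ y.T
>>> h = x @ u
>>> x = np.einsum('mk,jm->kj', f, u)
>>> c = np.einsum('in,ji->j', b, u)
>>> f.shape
(31, 31)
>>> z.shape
(13, 23)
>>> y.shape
(23, 31)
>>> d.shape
(13, 23)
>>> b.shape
(31, 31)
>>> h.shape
(13, 31)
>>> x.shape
(31, 13)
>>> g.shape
(31,)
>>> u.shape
(13, 31)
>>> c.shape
(13,)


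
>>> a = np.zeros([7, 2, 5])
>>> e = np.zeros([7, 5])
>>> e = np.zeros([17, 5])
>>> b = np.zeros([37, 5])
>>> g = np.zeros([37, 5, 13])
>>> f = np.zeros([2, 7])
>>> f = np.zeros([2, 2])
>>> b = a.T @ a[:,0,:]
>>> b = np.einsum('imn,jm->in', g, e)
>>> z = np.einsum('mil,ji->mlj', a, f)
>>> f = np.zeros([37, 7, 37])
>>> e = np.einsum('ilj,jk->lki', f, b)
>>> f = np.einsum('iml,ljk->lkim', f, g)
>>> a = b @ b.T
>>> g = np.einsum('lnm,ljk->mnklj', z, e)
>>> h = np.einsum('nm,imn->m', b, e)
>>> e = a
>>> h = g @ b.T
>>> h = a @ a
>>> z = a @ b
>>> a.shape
(37, 37)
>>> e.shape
(37, 37)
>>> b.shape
(37, 13)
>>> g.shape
(2, 5, 37, 7, 13)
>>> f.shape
(37, 13, 37, 7)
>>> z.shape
(37, 13)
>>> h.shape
(37, 37)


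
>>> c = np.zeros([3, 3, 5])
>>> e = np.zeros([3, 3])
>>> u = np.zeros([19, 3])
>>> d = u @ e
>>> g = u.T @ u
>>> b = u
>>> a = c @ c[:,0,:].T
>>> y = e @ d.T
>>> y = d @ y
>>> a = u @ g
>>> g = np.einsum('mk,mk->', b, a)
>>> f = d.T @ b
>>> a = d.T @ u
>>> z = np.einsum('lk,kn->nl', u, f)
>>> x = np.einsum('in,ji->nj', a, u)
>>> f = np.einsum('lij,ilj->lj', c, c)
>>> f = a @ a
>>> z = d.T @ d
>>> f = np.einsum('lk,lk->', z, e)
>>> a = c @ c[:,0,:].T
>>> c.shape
(3, 3, 5)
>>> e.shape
(3, 3)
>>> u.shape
(19, 3)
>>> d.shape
(19, 3)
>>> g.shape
()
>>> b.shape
(19, 3)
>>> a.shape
(3, 3, 3)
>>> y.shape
(19, 19)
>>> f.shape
()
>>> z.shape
(3, 3)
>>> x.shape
(3, 19)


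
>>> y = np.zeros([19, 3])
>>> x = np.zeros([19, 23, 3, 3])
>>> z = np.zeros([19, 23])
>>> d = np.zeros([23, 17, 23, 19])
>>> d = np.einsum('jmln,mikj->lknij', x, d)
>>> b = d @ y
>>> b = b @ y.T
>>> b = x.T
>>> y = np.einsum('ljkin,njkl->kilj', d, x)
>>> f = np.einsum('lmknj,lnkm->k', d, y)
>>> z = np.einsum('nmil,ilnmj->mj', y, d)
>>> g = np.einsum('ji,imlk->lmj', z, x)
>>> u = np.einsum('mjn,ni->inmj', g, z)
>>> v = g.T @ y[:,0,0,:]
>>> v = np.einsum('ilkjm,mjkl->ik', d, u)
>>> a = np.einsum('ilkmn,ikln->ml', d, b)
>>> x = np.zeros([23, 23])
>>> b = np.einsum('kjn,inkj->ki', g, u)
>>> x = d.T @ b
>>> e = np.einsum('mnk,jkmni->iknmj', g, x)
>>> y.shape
(3, 17, 3, 23)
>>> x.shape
(19, 17, 3, 23, 19)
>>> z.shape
(17, 19)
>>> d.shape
(3, 23, 3, 17, 19)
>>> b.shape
(3, 19)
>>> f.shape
(3,)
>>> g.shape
(3, 23, 17)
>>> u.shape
(19, 17, 3, 23)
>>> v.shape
(3, 3)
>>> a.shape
(17, 23)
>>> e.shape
(19, 17, 23, 3, 19)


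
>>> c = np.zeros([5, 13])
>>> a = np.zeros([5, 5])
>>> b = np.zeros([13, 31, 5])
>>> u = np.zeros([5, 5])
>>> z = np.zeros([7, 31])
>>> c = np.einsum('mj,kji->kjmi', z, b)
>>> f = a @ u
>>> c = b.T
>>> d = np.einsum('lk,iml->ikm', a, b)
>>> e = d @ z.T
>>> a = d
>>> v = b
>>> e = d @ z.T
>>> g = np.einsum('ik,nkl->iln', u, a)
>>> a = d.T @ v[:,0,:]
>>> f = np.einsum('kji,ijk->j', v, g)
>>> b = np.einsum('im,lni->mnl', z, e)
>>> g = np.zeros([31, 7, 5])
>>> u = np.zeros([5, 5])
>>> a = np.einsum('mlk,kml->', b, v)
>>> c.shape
(5, 31, 13)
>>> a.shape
()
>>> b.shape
(31, 5, 13)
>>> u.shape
(5, 5)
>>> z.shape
(7, 31)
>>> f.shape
(31,)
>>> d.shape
(13, 5, 31)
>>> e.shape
(13, 5, 7)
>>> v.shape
(13, 31, 5)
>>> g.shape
(31, 7, 5)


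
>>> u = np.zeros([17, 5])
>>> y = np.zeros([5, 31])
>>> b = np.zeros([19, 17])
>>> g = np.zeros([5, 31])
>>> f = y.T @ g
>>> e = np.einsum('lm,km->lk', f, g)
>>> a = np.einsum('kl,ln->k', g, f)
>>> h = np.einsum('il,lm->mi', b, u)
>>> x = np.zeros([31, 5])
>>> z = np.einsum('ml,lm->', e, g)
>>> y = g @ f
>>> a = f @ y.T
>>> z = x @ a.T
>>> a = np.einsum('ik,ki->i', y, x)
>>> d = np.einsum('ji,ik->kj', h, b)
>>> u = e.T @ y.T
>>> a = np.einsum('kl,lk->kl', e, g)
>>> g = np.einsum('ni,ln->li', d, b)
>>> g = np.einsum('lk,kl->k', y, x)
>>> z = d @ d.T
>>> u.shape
(5, 5)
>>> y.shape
(5, 31)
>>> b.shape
(19, 17)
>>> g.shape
(31,)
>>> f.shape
(31, 31)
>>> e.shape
(31, 5)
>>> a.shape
(31, 5)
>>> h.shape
(5, 19)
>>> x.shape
(31, 5)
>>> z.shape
(17, 17)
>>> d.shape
(17, 5)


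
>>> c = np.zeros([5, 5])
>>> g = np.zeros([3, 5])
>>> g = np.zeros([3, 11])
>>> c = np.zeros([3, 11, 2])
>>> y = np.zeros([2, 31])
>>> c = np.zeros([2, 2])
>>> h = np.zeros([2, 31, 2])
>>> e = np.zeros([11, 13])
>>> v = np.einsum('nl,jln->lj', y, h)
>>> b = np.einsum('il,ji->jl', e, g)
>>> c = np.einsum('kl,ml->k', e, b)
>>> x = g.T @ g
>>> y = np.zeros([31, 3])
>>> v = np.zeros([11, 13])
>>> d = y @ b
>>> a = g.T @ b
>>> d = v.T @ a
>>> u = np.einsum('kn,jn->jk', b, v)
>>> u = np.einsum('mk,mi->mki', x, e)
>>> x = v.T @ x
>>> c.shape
(11,)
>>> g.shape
(3, 11)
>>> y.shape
(31, 3)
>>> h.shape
(2, 31, 2)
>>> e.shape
(11, 13)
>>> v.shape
(11, 13)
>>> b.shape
(3, 13)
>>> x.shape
(13, 11)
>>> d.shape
(13, 13)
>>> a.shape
(11, 13)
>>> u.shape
(11, 11, 13)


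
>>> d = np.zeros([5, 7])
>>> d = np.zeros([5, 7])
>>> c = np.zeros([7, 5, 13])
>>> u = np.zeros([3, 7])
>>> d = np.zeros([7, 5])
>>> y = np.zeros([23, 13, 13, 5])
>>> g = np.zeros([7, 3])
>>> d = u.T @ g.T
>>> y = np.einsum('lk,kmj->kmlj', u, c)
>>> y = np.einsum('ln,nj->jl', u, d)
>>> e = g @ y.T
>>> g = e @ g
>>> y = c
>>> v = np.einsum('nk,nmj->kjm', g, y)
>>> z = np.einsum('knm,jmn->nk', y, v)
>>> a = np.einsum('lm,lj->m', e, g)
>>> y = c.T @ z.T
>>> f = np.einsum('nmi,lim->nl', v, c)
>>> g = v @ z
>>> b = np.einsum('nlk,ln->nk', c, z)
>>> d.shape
(7, 7)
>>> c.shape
(7, 5, 13)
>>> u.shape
(3, 7)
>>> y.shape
(13, 5, 5)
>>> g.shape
(3, 13, 7)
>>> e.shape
(7, 7)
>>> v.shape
(3, 13, 5)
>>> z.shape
(5, 7)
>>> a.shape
(7,)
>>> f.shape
(3, 7)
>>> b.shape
(7, 13)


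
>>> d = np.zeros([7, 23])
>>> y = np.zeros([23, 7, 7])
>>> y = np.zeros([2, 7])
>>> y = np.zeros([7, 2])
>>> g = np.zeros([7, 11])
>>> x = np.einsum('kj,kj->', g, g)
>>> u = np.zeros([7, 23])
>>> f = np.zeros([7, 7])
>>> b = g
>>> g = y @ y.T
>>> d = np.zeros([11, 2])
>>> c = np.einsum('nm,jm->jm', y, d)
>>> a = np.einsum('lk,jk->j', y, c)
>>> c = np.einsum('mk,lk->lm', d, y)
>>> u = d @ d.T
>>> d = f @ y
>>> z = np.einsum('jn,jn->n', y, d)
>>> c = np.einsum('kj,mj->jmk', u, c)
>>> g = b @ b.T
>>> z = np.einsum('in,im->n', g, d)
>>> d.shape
(7, 2)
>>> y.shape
(7, 2)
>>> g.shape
(7, 7)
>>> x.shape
()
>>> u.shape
(11, 11)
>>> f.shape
(7, 7)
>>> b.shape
(7, 11)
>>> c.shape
(11, 7, 11)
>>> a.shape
(11,)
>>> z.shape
(7,)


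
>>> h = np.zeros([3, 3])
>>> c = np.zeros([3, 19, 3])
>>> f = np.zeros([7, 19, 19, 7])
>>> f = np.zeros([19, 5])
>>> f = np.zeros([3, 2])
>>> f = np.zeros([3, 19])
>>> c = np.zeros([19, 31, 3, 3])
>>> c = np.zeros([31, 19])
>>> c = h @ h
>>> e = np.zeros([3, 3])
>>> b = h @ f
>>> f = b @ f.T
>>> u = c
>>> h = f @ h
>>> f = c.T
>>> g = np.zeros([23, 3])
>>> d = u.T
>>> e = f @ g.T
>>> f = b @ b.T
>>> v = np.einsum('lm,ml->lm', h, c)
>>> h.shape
(3, 3)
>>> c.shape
(3, 3)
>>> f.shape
(3, 3)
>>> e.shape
(3, 23)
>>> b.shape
(3, 19)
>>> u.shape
(3, 3)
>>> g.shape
(23, 3)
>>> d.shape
(3, 3)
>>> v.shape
(3, 3)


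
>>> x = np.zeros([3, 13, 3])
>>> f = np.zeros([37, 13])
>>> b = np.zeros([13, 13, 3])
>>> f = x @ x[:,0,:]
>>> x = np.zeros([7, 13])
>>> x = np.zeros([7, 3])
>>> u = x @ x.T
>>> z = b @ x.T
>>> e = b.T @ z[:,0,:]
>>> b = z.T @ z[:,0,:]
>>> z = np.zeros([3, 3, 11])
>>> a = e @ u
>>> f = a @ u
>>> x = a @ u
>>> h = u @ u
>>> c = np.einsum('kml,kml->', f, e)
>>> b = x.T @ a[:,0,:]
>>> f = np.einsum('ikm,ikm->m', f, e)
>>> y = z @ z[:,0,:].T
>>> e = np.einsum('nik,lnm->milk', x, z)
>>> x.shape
(3, 13, 7)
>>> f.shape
(7,)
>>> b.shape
(7, 13, 7)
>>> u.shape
(7, 7)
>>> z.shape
(3, 3, 11)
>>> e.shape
(11, 13, 3, 7)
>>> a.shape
(3, 13, 7)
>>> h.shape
(7, 7)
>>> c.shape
()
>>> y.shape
(3, 3, 3)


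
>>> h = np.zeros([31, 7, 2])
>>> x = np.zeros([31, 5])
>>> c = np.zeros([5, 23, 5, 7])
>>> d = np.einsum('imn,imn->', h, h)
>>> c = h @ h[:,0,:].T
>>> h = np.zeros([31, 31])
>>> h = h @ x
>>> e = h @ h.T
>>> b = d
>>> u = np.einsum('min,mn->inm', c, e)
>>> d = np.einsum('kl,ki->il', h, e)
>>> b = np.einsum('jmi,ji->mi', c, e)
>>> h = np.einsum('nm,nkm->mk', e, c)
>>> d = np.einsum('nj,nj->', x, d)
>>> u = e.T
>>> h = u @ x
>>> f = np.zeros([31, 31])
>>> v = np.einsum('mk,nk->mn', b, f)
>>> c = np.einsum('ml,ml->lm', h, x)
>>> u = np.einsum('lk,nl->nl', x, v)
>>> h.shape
(31, 5)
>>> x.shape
(31, 5)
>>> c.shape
(5, 31)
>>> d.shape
()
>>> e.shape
(31, 31)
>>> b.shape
(7, 31)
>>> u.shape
(7, 31)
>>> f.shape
(31, 31)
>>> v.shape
(7, 31)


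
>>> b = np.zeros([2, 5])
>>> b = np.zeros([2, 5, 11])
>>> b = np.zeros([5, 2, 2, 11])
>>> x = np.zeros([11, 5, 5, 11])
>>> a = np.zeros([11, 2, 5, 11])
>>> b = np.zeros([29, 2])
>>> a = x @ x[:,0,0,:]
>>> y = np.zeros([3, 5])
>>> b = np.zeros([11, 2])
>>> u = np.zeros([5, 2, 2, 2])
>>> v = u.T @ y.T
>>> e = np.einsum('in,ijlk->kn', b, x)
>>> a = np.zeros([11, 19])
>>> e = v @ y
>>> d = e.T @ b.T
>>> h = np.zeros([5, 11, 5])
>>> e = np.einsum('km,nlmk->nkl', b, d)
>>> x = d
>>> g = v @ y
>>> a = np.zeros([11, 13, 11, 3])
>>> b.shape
(11, 2)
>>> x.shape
(5, 2, 2, 11)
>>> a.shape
(11, 13, 11, 3)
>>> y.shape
(3, 5)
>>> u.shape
(5, 2, 2, 2)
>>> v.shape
(2, 2, 2, 3)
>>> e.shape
(5, 11, 2)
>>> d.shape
(5, 2, 2, 11)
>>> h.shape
(5, 11, 5)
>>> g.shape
(2, 2, 2, 5)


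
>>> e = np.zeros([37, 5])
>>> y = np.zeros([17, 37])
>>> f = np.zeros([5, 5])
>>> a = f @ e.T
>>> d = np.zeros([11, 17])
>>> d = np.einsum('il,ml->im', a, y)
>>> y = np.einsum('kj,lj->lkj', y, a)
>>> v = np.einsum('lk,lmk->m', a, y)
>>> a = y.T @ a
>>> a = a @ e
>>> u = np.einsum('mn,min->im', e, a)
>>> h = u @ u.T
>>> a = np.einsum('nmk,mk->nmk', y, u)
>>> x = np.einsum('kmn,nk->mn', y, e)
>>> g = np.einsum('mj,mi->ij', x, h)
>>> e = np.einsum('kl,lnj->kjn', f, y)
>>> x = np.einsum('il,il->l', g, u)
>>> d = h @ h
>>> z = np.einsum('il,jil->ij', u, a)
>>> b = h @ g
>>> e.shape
(5, 37, 17)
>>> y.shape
(5, 17, 37)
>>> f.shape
(5, 5)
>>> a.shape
(5, 17, 37)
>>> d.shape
(17, 17)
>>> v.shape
(17,)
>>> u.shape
(17, 37)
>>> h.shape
(17, 17)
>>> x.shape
(37,)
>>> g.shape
(17, 37)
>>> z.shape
(17, 5)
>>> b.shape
(17, 37)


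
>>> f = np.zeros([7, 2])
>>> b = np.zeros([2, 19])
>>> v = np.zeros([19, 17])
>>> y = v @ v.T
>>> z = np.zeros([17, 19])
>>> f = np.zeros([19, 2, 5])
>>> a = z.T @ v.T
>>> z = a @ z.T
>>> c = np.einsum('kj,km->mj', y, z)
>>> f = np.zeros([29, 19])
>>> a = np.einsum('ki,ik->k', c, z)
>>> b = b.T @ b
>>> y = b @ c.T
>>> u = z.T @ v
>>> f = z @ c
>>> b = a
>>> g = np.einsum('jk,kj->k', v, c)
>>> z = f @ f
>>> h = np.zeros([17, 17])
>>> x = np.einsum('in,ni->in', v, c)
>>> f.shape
(19, 19)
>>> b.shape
(17,)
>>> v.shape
(19, 17)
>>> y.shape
(19, 17)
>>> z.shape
(19, 19)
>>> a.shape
(17,)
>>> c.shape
(17, 19)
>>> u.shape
(17, 17)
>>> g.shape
(17,)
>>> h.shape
(17, 17)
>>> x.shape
(19, 17)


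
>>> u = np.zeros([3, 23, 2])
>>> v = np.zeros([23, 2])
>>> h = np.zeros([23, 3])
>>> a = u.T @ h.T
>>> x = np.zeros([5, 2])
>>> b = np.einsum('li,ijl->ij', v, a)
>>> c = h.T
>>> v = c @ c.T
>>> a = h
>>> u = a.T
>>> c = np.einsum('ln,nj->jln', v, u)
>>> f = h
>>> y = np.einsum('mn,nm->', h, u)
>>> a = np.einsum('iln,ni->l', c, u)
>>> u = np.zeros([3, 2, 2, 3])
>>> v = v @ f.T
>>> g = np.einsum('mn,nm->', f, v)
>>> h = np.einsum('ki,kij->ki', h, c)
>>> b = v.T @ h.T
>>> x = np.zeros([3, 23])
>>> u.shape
(3, 2, 2, 3)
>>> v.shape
(3, 23)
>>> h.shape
(23, 3)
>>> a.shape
(3,)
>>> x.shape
(3, 23)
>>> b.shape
(23, 23)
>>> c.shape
(23, 3, 3)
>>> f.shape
(23, 3)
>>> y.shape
()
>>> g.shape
()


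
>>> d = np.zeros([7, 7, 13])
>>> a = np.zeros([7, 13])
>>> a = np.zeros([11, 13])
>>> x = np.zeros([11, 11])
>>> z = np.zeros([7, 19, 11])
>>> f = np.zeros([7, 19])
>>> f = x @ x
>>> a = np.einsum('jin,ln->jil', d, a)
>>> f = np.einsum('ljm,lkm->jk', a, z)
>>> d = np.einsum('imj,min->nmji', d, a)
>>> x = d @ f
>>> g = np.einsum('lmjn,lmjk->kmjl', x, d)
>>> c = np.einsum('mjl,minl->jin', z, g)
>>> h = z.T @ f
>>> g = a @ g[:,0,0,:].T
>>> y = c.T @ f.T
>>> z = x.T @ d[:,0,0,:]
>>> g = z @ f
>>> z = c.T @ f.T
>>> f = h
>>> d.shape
(11, 7, 13, 7)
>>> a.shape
(7, 7, 11)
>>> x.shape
(11, 7, 13, 19)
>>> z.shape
(13, 7, 7)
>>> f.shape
(11, 19, 19)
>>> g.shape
(19, 13, 7, 19)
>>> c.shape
(19, 7, 13)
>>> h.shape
(11, 19, 19)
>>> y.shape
(13, 7, 7)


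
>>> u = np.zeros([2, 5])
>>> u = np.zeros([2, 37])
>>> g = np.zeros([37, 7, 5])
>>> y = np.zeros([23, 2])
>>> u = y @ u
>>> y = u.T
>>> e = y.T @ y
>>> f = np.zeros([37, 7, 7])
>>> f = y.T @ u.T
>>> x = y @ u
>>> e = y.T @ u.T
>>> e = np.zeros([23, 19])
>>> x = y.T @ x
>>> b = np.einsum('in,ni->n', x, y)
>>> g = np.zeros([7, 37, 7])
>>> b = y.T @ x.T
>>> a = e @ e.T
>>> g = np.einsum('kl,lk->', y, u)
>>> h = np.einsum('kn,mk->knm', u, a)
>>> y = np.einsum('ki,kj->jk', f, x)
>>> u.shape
(23, 37)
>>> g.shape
()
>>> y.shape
(37, 23)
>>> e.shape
(23, 19)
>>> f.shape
(23, 23)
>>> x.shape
(23, 37)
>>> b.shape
(23, 23)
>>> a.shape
(23, 23)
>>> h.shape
(23, 37, 23)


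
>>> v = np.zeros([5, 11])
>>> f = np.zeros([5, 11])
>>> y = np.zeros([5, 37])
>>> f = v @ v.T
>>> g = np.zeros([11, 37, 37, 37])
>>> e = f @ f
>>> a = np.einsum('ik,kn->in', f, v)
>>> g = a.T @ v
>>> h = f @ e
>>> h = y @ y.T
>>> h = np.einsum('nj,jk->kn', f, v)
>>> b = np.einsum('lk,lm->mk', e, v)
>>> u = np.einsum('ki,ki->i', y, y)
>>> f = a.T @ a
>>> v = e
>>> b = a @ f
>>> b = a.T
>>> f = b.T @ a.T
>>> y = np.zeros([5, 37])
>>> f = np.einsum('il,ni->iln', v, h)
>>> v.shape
(5, 5)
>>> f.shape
(5, 5, 11)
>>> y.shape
(5, 37)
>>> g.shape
(11, 11)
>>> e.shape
(5, 5)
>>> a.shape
(5, 11)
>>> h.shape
(11, 5)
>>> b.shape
(11, 5)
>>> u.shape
(37,)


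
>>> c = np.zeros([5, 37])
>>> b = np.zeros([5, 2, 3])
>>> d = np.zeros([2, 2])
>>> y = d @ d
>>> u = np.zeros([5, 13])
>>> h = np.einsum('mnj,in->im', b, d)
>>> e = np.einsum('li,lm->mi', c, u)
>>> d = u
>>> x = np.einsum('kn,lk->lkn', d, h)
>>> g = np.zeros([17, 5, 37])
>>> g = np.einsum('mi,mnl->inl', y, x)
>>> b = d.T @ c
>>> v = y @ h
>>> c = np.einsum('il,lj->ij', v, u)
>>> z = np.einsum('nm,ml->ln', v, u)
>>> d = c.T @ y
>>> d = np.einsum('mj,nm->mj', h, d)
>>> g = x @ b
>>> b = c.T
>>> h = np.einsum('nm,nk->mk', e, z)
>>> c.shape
(2, 13)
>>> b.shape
(13, 2)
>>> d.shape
(2, 5)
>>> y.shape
(2, 2)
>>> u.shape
(5, 13)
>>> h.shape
(37, 2)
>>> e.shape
(13, 37)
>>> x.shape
(2, 5, 13)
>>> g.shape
(2, 5, 37)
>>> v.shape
(2, 5)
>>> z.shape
(13, 2)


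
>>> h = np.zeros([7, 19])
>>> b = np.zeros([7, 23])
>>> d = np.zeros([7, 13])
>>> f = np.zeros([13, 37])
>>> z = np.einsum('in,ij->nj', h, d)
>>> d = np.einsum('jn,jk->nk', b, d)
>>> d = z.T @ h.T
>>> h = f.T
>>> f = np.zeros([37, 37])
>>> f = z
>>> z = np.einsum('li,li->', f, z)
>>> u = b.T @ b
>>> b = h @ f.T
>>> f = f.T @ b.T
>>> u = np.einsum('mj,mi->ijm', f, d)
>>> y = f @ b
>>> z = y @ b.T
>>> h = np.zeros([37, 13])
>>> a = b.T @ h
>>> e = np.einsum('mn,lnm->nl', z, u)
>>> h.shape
(37, 13)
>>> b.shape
(37, 19)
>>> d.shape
(13, 7)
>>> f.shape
(13, 37)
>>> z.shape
(13, 37)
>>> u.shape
(7, 37, 13)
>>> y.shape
(13, 19)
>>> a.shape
(19, 13)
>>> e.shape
(37, 7)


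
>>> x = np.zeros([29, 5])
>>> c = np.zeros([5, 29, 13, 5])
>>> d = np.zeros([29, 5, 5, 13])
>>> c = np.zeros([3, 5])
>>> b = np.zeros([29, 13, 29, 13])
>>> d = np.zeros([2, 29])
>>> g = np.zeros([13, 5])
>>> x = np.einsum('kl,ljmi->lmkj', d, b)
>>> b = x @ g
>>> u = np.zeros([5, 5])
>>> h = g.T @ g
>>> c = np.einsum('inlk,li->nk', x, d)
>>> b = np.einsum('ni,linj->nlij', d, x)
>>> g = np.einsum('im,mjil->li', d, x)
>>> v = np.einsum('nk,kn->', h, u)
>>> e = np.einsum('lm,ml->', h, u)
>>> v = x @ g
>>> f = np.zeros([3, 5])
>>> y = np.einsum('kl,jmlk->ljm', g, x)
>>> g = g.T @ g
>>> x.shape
(29, 29, 2, 13)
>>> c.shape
(29, 13)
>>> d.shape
(2, 29)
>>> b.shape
(2, 29, 29, 13)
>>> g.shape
(2, 2)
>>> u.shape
(5, 5)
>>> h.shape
(5, 5)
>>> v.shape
(29, 29, 2, 2)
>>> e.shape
()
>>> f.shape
(3, 5)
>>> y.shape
(2, 29, 29)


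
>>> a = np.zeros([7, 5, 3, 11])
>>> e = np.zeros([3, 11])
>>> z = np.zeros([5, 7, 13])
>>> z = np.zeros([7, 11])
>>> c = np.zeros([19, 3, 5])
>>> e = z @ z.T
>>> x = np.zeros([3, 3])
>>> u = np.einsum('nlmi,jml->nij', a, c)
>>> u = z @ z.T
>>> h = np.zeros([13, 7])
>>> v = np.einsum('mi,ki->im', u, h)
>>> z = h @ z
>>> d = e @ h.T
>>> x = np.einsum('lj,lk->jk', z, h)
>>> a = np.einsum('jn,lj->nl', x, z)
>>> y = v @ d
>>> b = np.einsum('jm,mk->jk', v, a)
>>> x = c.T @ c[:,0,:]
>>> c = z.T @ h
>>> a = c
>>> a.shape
(11, 7)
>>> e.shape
(7, 7)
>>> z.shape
(13, 11)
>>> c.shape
(11, 7)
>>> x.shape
(5, 3, 5)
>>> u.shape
(7, 7)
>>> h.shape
(13, 7)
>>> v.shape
(7, 7)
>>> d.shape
(7, 13)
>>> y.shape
(7, 13)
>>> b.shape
(7, 13)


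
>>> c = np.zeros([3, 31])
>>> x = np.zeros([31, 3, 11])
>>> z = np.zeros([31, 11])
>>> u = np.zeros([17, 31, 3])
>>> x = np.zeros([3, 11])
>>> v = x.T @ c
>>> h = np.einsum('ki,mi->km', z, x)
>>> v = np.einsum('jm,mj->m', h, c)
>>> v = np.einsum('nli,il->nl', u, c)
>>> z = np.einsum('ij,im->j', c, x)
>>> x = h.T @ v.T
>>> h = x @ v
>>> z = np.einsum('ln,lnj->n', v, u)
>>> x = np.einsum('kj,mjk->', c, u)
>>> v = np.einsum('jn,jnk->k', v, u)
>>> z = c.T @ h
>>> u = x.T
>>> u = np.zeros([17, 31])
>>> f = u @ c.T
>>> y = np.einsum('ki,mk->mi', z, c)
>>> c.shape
(3, 31)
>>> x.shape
()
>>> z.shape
(31, 31)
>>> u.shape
(17, 31)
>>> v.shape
(3,)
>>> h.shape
(3, 31)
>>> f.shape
(17, 3)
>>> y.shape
(3, 31)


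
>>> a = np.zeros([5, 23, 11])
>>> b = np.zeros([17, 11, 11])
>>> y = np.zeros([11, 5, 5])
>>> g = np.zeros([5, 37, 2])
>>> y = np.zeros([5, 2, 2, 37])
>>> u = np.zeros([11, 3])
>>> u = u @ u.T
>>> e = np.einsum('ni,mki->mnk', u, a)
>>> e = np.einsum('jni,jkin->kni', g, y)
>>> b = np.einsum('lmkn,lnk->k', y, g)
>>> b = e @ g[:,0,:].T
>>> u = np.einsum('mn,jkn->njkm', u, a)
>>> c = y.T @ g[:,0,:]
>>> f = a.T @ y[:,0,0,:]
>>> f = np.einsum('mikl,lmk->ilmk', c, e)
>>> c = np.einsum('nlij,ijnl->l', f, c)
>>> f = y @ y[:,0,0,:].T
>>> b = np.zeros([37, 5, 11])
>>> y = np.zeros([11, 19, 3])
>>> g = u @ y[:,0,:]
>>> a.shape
(5, 23, 11)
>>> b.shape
(37, 5, 11)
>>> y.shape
(11, 19, 3)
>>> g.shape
(11, 5, 23, 3)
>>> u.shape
(11, 5, 23, 11)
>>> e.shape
(2, 37, 2)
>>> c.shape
(2,)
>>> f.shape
(5, 2, 2, 5)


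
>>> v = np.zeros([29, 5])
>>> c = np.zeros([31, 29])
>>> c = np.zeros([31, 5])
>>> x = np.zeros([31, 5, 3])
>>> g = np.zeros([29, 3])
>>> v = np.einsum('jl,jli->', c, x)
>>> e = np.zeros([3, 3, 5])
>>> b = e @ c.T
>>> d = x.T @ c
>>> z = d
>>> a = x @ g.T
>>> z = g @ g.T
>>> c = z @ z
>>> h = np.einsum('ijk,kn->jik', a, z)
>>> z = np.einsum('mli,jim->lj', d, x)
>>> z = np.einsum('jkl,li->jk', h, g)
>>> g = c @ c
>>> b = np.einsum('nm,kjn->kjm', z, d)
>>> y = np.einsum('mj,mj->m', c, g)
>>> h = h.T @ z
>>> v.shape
()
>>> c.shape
(29, 29)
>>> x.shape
(31, 5, 3)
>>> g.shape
(29, 29)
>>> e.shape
(3, 3, 5)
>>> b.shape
(3, 5, 31)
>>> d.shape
(3, 5, 5)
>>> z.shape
(5, 31)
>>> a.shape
(31, 5, 29)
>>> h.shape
(29, 31, 31)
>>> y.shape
(29,)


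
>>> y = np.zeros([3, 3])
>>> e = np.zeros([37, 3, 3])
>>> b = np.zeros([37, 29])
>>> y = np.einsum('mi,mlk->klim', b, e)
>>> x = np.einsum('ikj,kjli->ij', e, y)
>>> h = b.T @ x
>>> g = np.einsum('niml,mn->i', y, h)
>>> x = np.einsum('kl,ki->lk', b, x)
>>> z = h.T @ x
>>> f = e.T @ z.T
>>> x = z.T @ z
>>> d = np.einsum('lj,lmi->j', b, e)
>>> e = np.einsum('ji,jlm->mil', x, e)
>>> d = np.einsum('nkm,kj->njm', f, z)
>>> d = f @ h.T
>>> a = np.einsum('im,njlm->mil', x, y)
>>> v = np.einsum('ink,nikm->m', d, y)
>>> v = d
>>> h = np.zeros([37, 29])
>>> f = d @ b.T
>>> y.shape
(3, 3, 29, 37)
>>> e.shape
(3, 37, 3)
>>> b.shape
(37, 29)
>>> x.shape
(37, 37)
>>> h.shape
(37, 29)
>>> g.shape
(3,)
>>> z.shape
(3, 37)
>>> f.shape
(3, 3, 37)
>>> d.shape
(3, 3, 29)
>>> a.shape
(37, 37, 29)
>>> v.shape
(3, 3, 29)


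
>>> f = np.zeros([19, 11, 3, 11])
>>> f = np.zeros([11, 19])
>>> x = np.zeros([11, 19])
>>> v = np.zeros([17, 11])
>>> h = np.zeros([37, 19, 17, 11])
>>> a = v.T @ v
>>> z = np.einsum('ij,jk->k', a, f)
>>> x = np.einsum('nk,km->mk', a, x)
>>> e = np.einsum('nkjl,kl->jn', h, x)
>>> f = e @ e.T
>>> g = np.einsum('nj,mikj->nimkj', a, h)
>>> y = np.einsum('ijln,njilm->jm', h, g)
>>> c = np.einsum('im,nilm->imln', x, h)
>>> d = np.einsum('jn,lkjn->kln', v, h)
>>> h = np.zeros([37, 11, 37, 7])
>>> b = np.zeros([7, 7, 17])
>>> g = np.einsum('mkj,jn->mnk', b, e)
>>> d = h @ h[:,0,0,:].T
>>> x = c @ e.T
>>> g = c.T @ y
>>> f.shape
(17, 17)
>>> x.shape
(19, 11, 17, 17)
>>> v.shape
(17, 11)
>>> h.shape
(37, 11, 37, 7)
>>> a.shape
(11, 11)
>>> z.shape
(19,)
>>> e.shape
(17, 37)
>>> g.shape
(37, 17, 11, 11)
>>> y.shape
(19, 11)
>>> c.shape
(19, 11, 17, 37)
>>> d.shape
(37, 11, 37, 37)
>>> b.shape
(7, 7, 17)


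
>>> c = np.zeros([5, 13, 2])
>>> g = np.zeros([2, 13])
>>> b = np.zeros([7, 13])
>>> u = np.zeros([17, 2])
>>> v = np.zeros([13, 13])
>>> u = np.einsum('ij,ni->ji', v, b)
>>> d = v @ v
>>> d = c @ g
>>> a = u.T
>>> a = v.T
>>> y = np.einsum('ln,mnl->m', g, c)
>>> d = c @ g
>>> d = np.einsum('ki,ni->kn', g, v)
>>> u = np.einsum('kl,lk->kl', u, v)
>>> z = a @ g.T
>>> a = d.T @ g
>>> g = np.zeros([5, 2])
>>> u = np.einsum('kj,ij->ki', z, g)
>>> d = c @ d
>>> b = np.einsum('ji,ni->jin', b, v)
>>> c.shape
(5, 13, 2)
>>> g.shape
(5, 2)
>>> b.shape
(7, 13, 13)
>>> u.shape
(13, 5)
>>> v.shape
(13, 13)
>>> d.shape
(5, 13, 13)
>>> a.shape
(13, 13)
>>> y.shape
(5,)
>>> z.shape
(13, 2)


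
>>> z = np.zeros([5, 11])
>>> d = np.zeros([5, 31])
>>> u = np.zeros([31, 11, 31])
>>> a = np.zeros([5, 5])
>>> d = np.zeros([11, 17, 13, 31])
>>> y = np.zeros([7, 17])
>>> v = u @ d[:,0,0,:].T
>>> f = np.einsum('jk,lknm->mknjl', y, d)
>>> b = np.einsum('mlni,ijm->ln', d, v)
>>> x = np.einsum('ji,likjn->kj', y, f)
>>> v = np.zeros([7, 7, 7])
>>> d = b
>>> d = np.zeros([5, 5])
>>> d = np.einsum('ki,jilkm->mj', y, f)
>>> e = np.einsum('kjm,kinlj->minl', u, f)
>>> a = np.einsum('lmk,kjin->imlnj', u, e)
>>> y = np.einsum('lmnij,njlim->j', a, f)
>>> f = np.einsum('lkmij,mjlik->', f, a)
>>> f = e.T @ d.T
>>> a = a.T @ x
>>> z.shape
(5, 11)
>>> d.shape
(11, 31)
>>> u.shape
(31, 11, 31)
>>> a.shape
(17, 7, 31, 11, 7)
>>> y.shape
(17,)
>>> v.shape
(7, 7, 7)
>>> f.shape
(7, 13, 17, 11)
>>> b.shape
(17, 13)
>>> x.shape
(13, 7)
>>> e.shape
(31, 17, 13, 7)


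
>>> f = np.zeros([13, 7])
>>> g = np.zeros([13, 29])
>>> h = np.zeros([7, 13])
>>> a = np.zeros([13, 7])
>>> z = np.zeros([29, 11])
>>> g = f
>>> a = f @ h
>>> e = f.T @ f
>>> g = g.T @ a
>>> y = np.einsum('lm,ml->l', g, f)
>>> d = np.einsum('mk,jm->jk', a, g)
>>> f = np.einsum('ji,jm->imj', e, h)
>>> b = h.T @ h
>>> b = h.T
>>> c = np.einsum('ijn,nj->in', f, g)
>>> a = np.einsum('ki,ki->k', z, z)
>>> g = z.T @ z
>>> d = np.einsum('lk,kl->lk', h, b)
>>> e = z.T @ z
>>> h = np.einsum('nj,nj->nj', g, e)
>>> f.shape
(7, 13, 7)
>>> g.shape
(11, 11)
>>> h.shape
(11, 11)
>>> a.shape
(29,)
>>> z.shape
(29, 11)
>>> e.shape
(11, 11)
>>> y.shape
(7,)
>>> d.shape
(7, 13)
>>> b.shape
(13, 7)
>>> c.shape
(7, 7)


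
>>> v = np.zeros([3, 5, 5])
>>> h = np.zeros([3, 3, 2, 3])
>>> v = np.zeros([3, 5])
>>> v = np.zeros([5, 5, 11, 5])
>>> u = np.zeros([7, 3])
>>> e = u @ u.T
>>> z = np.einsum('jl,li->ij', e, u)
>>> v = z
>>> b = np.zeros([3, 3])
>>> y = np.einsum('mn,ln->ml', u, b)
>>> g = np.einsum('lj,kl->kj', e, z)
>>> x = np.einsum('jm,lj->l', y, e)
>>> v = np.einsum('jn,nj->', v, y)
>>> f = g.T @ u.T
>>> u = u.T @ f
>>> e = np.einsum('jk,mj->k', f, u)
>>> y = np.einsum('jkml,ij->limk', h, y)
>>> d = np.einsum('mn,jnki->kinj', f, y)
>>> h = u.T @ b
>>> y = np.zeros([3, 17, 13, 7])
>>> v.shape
()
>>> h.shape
(7, 3)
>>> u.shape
(3, 7)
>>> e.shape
(7,)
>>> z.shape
(3, 7)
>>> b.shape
(3, 3)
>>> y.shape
(3, 17, 13, 7)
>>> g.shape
(3, 7)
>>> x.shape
(7,)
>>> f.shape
(7, 7)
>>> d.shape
(2, 3, 7, 3)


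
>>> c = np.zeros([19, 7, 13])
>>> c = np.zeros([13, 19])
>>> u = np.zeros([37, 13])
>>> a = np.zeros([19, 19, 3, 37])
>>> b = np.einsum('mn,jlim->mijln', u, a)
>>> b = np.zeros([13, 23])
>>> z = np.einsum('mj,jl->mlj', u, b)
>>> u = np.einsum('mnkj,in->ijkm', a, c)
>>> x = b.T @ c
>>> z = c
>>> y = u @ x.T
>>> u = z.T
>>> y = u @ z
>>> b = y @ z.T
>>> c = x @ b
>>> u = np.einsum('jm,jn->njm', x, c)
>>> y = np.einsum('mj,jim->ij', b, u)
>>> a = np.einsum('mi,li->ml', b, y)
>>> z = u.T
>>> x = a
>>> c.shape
(23, 13)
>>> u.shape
(13, 23, 19)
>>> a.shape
(19, 23)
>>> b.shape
(19, 13)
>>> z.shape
(19, 23, 13)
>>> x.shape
(19, 23)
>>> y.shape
(23, 13)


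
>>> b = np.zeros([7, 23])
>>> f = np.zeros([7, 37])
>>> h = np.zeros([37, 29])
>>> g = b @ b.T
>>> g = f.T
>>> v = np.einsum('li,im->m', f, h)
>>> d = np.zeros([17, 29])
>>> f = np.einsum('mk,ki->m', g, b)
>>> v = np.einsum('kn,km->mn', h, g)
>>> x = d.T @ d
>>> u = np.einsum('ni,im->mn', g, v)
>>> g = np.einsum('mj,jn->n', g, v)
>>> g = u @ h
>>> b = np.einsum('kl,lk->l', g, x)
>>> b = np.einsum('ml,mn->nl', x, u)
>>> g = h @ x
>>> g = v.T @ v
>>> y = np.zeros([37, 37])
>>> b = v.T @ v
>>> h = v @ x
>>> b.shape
(29, 29)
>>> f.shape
(37,)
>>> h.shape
(7, 29)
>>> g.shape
(29, 29)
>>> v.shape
(7, 29)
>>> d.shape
(17, 29)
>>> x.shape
(29, 29)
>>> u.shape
(29, 37)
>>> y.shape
(37, 37)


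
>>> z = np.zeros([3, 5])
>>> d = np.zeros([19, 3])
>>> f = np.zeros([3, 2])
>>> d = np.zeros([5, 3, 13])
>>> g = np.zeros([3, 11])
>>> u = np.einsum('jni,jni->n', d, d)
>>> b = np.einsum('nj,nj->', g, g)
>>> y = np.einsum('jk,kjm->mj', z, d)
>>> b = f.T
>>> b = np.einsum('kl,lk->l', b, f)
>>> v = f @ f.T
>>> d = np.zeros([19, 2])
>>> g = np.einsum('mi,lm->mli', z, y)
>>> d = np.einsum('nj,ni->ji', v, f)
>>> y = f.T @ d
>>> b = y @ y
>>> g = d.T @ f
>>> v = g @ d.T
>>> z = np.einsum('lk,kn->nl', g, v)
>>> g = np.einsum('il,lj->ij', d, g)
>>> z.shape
(3, 2)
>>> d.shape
(3, 2)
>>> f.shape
(3, 2)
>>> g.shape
(3, 2)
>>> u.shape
(3,)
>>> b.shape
(2, 2)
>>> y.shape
(2, 2)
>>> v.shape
(2, 3)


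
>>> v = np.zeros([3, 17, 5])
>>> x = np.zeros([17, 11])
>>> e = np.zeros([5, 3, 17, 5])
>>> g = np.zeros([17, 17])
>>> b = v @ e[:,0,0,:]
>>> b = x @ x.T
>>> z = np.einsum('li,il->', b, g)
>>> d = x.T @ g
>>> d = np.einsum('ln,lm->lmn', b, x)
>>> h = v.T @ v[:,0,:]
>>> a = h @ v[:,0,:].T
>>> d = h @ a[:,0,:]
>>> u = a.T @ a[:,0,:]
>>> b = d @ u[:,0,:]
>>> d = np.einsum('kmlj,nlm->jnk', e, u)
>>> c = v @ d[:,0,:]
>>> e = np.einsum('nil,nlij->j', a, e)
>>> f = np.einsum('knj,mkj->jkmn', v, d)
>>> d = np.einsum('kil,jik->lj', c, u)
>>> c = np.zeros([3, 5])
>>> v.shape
(3, 17, 5)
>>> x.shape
(17, 11)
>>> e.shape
(5,)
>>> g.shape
(17, 17)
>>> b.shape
(5, 17, 3)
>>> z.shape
()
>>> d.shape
(5, 3)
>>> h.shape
(5, 17, 5)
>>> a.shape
(5, 17, 3)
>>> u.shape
(3, 17, 3)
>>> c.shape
(3, 5)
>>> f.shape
(5, 3, 5, 17)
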